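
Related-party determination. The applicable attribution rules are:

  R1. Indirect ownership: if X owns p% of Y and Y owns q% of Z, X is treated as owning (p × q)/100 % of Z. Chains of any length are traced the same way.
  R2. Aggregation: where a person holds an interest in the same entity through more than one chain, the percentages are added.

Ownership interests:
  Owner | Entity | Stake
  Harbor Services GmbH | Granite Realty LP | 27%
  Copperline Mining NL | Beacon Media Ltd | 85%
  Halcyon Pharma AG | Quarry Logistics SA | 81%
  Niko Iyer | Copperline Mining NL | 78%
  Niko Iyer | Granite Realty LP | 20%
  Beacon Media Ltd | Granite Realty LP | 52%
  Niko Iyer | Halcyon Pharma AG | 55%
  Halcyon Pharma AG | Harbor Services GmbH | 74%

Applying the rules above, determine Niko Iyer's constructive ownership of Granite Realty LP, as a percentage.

65.465%

Chain via Copperline Mining NL → Beacon Media Ltd (R1): 78% × 85% × 52% = 34.476% of Granite Realty LP.
Chain via Halcyon Pharma AG → Harbor Services GmbH (R1): 55% × 74% × 27% = 10.989% of Granite Realty LP.
Direct interest in Granite Realty LP: 20%.
Aggregating (R2): 34.476% + 10.989% + 20% = 65.465%.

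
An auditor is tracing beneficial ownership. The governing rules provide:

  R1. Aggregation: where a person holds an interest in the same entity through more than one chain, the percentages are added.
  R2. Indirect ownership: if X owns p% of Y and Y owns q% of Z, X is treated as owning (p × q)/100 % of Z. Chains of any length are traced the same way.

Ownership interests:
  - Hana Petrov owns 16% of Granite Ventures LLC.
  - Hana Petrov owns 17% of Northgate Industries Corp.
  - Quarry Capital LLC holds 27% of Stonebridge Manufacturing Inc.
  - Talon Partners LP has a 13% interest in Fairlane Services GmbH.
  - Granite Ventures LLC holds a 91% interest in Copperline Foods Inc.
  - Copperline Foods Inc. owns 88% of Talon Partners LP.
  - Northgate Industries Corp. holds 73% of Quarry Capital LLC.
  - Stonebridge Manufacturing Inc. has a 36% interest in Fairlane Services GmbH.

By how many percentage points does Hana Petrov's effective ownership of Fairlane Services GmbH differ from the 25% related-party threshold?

Chain via Granite Ventures LLC → Copperline Foods Inc. → Talon Partners LP (R2): 16% × 91% × 88% × 13% = 1.665664% of Fairlane Services GmbH.
Chain via Northgate Industries Corp. → Quarry Capital LLC → Stonebridge Manufacturing Inc. (R2): 17% × 73% × 27% × 36% = 1.206252% of Fairlane Services GmbH.
Aggregating (R1): 1.665664% + 1.206252% = 2.871916%.
2.871916% falls short of the 25% threshold by 22.128084 percentage points.

22.128084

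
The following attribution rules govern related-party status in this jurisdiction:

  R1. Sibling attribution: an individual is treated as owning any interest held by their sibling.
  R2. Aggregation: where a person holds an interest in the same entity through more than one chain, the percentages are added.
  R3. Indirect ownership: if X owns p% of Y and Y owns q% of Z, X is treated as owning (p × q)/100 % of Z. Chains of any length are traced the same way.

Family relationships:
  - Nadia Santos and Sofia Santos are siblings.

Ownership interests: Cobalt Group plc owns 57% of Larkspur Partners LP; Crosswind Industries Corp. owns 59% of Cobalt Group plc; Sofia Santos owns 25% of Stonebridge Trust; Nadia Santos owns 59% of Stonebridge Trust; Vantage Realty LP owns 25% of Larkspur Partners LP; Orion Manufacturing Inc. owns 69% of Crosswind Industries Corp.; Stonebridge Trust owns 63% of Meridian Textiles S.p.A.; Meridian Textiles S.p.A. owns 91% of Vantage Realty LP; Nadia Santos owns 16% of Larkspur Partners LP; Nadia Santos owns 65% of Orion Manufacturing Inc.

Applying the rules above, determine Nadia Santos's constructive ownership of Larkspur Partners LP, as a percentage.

43.122355%

By sibling attribution (R1), Nadia Santos is treated as also owning Sofia Santos's interest in Stonebridge Trust, giving 59% + 25% = 84%.
Chain via Stonebridge Trust → Meridian Textiles S.p.A. → Vantage Realty LP (R3): 84% × 63% × 91% × 25% = 12.0393% of Larkspur Partners LP.
Chain via Orion Manufacturing Inc. → Crosswind Industries Corp. → Cobalt Group plc (R3): 65% × 69% × 59% × 57% = 15.083055% of Larkspur Partners LP.
Direct interest in Larkspur Partners LP: 16%.
Aggregating (R2): 12.0393% + 15.083055% + 16% = 43.122355%.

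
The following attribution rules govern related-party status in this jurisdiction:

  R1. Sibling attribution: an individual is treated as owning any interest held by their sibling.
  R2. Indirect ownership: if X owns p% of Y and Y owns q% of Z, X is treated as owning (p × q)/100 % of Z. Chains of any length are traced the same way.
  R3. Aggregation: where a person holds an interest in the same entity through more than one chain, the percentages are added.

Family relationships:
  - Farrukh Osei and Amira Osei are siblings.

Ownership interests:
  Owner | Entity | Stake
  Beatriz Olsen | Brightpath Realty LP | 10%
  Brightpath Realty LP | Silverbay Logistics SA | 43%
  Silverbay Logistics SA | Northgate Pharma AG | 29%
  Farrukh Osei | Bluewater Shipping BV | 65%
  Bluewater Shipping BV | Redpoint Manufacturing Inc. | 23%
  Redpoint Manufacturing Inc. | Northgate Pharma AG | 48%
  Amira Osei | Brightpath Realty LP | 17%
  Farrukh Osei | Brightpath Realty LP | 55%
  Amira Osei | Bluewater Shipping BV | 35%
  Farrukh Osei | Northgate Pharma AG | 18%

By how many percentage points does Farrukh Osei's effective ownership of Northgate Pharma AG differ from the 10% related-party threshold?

By sibling attribution (R1), Farrukh Osei is treated as also owning Amira Osei's interest in Bluewater Shipping BV, giving 65% + 35% = 100%.
By sibling attribution (R1), Farrukh Osei is treated as also owning Amira Osei's interest in Brightpath Realty LP, giving 55% + 17% = 72%.
Chain via Bluewater Shipping BV → Redpoint Manufacturing Inc. (R2): 100% × 23% × 48% = 11.04% of Northgate Pharma AG.
Chain via Brightpath Realty LP → Silverbay Logistics SA (R2): 72% × 43% × 29% = 8.9784% of Northgate Pharma AG.
Direct interest in Northgate Pharma AG: 18%.
Aggregating (R3): 11.04% + 8.9784% + 18% = 38.0184%.
38.0184% exceeds the 10% threshold by 28.0184 percentage points.

28.0184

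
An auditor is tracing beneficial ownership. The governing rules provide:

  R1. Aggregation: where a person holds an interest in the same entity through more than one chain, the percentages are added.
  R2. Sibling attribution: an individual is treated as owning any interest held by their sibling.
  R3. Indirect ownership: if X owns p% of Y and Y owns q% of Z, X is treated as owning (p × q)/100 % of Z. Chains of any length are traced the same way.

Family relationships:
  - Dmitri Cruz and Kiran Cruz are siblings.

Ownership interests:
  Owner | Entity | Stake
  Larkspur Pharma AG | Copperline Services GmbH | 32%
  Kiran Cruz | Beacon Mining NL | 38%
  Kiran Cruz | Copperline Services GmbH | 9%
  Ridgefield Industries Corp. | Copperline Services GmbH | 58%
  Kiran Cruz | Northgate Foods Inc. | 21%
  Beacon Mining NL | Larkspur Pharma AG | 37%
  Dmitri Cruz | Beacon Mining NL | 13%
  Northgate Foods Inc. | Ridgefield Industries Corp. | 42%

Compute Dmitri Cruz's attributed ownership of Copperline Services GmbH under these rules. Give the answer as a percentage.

20.154%

By sibling attribution (R2), Dmitri Cruz is treated as also owning Kiran Cruz's interest in Beacon Mining NL, giving 13% + 38% = 51%.
By sibling attribution (R2), Dmitri Cruz is treated as owning Kiran Cruz's 21% interest in Northgate Foods Inc.
By sibling attribution (R2), Dmitri Cruz is treated as owning Kiran Cruz's 9% interest in Copperline Services GmbH.
Chain via Beacon Mining NL → Larkspur Pharma AG (R3): 51% × 37% × 32% = 6.0384% of Copperline Services GmbH.
Chain via Northgate Foods Inc. → Ridgefield Industries Corp. (R3): 21% × 42% × 58% = 5.1156% of Copperline Services GmbH.
Direct interest in Copperline Services GmbH: 9%.
Aggregating (R1): 6.0384% + 5.1156% + 9% = 20.154%.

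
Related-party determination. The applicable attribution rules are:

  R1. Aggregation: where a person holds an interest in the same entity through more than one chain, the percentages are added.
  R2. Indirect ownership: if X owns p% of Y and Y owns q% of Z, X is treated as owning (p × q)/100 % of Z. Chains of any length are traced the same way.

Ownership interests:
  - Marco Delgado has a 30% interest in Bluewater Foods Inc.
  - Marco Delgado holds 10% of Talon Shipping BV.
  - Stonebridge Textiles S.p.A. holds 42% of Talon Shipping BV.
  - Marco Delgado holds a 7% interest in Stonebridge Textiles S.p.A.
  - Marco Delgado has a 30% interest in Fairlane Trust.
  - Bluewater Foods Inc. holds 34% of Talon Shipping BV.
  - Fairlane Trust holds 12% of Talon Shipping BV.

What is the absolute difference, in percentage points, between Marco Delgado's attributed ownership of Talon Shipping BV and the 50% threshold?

23.26

Chain via Fairlane Trust (R2): 30% × 12% = 3.6% of Talon Shipping BV.
Chain via Stonebridge Textiles S.p.A. (R2): 7% × 42% = 2.94% of Talon Shipping BV.
Chain via Bluewater Foods Inc. (R2): 30% × 34% = 10.2% of Talon Shipping BV.
Direct interest in Talon Shipping BV: 10%.
Aggregating (R1): 3.6% + 2.94% + 10.2% + 10% = 26.74%.
26.74% falls short of the 50% threshold by 23.26 percentage points.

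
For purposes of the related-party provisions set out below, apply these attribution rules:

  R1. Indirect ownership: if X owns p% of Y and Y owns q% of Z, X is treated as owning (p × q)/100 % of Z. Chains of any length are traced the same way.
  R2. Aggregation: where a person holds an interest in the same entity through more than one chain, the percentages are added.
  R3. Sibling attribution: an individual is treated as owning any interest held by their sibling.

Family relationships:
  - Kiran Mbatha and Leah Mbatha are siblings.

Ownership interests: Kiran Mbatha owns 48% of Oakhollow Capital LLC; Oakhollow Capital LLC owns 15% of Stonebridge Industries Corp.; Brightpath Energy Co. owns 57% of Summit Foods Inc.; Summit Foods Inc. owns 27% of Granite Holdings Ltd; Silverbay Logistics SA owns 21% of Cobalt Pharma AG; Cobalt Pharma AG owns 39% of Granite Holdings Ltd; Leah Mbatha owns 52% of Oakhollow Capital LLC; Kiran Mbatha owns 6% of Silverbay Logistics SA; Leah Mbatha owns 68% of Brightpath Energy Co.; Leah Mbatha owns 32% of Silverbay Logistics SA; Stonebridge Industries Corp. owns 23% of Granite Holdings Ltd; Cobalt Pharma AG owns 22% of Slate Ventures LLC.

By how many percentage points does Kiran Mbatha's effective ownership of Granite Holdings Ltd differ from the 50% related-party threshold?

32.9726

By sibling attribution (R3), Kiran Mbatha is treated as also owning Leah Mbatha's interest in Oakhollow Capital LLC, giving 48% + 52% = 100%.
By sibling attribution (R3), Kiran Mbatha is treated as also owning Leah Mbatha's interest in Silverbay Logistics SA, giving 6% + 32% = 38%.
By sibling attribution (R3), Kiran Mbatha is treated as owning Leah Mbatha's 68% interest in Brightpath Energy Co.
Chain via Oakhollow Capital LLC → Stonebridge Industries Corp. (R1): 100% × 15% × 23% = 3.45% of Granite Holdings Ltd.
Chain via Silverbay Logistics SA → Cobalt Pharma AG (R1): 38% × 21% × 39% = 3.1122% of Granite Holdings Ltd.
Chain via Brightpath Energy Co. → Summit Foods Inc. (R1): 68% × 57% × 27% = 10.4652% of Granite Holdings Ltd.
Aggregating (R2): 3.45% + 3.1122% + 10.4652% = 17.0274%.
17.0274% falls short of the 50% threshold by 32.9726 percentage points.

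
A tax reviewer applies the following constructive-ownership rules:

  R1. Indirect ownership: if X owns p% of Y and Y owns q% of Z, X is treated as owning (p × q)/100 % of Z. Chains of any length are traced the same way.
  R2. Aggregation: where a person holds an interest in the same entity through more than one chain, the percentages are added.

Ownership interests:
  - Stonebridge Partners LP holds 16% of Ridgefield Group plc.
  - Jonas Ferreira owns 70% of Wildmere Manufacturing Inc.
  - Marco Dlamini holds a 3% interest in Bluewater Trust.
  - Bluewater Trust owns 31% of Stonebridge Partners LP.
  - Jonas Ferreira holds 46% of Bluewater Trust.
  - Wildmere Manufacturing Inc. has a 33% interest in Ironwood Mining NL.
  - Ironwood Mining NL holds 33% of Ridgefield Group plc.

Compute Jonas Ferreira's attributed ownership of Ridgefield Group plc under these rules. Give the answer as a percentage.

9.9046%

Chain via Bluewater Trust → Stonebridge Partners LP (R1): 46% × 31% × 16% = 2.2816% of Ridgefield Group plc.
Chain via Wildmere Manufacturing Inc. → Ironwood Mining NL (R1): 70% × 33% × 33% = 7.623% of Ridgefield Group plc.
Aggregating (R2): 2.2816% + 7.623% = 9.9046%.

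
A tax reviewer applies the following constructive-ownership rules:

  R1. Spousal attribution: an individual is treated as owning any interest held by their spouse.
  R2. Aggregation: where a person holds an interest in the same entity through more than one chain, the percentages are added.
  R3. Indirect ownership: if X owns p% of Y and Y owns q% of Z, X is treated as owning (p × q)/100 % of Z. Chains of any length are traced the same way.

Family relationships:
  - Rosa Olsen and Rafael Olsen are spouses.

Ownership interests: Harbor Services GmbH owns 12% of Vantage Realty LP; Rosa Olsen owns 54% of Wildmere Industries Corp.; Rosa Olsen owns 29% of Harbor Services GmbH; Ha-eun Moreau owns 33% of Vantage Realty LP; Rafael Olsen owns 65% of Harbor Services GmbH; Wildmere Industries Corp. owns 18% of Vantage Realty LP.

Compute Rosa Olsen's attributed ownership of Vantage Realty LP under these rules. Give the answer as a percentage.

21%

By spousal attribution (R1), Rosa Olsen is treated as also owning Rafael Olsen's interest in Harbor Services GmbH, giving 29% + 65% = 94%.
Chain via Wildmere Industries Corp. (R3): 54% × 18% = 9.72% of Vantage Realty LP.
Chain via Harbor Services GmbH (R3): 94% × 12% = 11.28% of Vantage Realty LP.
Aggregating (R2): 9.72% + 11.28% = 21%.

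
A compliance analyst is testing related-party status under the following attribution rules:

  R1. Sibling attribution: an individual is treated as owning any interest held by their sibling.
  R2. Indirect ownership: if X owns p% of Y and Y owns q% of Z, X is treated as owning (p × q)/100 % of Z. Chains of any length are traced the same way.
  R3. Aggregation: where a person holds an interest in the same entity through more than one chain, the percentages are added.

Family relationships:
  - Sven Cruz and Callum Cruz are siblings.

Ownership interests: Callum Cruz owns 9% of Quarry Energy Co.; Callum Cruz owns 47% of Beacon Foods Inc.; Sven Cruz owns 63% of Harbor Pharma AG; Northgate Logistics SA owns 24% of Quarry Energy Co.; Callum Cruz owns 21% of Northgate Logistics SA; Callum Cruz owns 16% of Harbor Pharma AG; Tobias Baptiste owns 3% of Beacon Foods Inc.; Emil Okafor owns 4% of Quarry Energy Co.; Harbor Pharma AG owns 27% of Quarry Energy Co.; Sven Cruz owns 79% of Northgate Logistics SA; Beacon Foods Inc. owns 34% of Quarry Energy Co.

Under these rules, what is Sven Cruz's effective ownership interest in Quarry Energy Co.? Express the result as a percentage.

By sibling attribution (R1), Sven Cruz is treated as also owning Callum Cruz's interest in Northgate Logistics SA, giving 79% + 21% = 100%.
By sibling attribution (R1), Sven Cruz is treated as also owning Callum Cruz's interest in Harbor Pharma AG, giving 63% + 16% = 79%.
By sibling attribution (R1), Sven Cruz is treated as owning Callum Cruz's 47% interest in Beacon Foods Inc.
By sibling attribution (R1), Sven Cruz is treated as owning Callum Cruz's 9% interest in Quarry Energy Co.
Chain via Northgate Logistics SA (R2): 100% × 24% = 24% of Quarry Energy Co.
Chain via Harbor Pharma AG (R2): 79% × 27% = 21.33% of Quarry Energy Co.
Chain via Beacon Foods Inc. (R2): 47% × 34% = 15.98% of Quarry Energy Co.
Direct interest in Quarry Energy Co: 9%.
Aggregating (R3): 24% + 21.33% + 15.98% + 9% = 70.31%.

70.31%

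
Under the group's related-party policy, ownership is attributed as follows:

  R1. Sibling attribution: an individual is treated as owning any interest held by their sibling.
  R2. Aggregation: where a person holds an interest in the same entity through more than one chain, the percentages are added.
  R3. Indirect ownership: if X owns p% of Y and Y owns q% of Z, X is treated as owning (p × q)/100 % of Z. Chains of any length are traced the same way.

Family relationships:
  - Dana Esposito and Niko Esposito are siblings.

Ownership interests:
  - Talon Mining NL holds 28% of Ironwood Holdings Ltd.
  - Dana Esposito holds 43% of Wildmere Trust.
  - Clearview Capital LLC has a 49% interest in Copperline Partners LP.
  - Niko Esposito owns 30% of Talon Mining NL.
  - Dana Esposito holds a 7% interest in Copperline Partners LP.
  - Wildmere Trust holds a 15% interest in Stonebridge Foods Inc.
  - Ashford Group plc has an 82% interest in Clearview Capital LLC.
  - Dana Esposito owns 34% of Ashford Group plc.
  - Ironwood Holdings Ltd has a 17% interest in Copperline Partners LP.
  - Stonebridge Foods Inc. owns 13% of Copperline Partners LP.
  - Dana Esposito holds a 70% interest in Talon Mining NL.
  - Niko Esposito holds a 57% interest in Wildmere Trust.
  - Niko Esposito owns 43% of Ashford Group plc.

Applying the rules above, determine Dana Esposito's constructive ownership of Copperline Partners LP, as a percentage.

44.6486%

By sibling attribution (R1), Dana Esposito is treated as also owning Niko Esposito's interest in Talon Mining NL, giving 70% + 30% = 100%.
By sibling attribution (R1), Dana Esposito is treated as also owning Niko Esposito's interest in Wildmere Trust, giving 43% + 57% = 100%.
By sibling attribution (R1), Dana Esposito is treated as also owning Niko Esposito's interest in Ashford Group plc, giving 34% + 43% = 77%.
Chain via Talon Mining NL → Ironwood Holdings Ltd (R3): 100% × 28% × 17% = 4.76% of Copperline Partners LP.
Chain via Wildmere Trust → Stonebridge Foods Inc. (R3): 100% × 15% × 13% = 1.95% of Copperline Partners LP.
Chain via Ashford Group plc → Clearview Capital LLC (R3): 77% × 82% × 49% = 30.9386% of Copperline Partners LP.
Direct interest in Copperline Partners LP: 7%.
Aggregating (R2): 4.76% + 1.95% + 30.9386% + 7% = 44.6486%.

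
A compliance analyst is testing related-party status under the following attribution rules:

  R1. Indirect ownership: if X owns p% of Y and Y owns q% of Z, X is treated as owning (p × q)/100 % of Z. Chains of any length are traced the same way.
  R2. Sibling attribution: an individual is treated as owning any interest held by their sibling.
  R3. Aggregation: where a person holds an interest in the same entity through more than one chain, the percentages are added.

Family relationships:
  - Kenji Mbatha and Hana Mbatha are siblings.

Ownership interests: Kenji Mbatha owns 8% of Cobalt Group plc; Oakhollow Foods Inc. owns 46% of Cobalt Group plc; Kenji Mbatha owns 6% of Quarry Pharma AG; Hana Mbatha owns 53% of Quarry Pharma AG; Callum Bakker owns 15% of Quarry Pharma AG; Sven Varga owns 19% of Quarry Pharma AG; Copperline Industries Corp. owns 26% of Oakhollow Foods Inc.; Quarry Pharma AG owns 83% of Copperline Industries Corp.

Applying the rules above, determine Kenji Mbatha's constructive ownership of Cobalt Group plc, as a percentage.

13.856812%

By sibling attribution (R2), Kenji Mbatha is treated as also owning Hana Mbatha's interest in Quarry Pharma AG, giving 6% + 53% = 59%.
Chain via Quarry Pharma AG → Copperline Industries Corp. → Oakhollow Foods Inc. (R1): 59% × 83% × 26% × 46% = 5.856812% of Cobalt Group plc.
Direct interest in Cobalt Group plc: 8%.
Aggregating (R3): 5.856812% + 8% = 13.856812%.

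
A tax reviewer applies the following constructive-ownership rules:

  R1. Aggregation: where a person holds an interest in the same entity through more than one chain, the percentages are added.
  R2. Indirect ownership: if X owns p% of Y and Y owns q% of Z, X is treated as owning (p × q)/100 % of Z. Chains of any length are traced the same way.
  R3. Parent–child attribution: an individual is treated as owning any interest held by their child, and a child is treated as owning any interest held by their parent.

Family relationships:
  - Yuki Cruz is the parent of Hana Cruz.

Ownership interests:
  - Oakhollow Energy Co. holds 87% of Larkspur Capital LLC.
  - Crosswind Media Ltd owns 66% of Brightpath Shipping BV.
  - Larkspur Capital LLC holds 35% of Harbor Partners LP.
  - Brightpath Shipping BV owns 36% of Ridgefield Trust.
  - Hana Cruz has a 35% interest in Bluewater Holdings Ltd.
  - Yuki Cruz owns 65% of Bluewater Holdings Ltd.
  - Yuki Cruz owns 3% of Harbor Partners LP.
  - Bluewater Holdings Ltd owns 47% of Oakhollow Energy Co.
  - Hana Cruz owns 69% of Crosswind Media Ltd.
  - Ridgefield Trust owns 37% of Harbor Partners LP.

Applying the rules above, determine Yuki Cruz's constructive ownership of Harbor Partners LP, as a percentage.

By parent–child attribution (R3), Yuki Cruz is treated as also owning Hana Cruz's interest in Bluewater Holdings Ltd, giving 65% + 35% = 100%.
By parent–child attribution (R3), Yuki Cruz is treated as owning Hana Cruz's 69% interest in Crosswind Media Ltd.
Chain via Bluewater Holdings Ltd → Oakhollow Energy Co. → Larkspur Capital LLC (R2): 100% × 47% × 87% × 35% = 14.3115% of Harbor Partners LP.
Direct interest in Harbor Partners LP: 3%.
Chain via Crosswind Media Ltd → Brightpath Shipping BV → Ridgefield Trust (R2): 69% × 66% × 36% × 37% = 6.065928% of Harbor Partners LP.
Aggregating (R1): 14.3115% + 3% + 6.065928% = 23.377428%.

23.377428%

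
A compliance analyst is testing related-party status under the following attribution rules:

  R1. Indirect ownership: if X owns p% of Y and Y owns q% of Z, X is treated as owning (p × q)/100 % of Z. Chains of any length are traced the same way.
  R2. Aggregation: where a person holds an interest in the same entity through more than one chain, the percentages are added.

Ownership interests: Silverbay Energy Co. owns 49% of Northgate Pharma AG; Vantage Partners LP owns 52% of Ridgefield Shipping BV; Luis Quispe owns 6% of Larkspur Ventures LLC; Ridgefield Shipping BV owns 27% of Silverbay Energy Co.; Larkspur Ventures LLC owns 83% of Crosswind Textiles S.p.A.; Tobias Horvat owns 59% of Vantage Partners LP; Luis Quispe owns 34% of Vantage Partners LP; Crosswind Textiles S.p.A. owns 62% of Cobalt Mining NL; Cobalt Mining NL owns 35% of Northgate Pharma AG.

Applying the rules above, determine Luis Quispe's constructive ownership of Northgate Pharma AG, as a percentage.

3.419724%

Chain via Larkspur Ventures LLC → Crosswind Textiles S.p.A. → Cobalt Mining NL (R1): 6% × 83% × 62% × 35% = 1.08066% of Northgate Pharma AG.
Chain via Vantage Partners LP → Ridgefield Shipping BV → Silverbay Energy Co. (R1): 34% × 52% × 27% × 49% = 2.339064% of Northgate Pharma AG.
Aggregating (R2): 1.08066% + 2.339064% = 3.419724%.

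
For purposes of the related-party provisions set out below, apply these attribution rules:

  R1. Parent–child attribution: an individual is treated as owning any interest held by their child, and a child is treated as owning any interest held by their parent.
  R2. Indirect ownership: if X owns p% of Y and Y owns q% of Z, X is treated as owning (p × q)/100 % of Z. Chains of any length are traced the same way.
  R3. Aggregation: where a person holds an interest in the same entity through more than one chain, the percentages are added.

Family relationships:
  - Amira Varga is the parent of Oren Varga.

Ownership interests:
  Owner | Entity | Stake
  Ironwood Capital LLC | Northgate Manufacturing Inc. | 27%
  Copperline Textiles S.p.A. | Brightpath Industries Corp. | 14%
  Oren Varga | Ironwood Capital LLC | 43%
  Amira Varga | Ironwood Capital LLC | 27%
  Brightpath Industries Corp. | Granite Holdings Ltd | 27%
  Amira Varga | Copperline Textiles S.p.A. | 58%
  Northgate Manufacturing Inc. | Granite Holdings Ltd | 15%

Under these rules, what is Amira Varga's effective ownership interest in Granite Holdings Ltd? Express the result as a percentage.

By parent–child attribution (R1), Amira Varga is treated as also owning Oren Varga's interest in Ironwood Capital LLC, giving 27% + 43% = 70%.
Chain via Copperline Textiles S.p.A. → Brightpath Industries Corp. (R2): 58% × 14% × 27% = 2.1924% of Granite Holdings Ltd.
Chain via Ironwood Capital LLC → Northgate Manufacturing Inc. (R2): 70% × 27% × 15% = 2.835% of Granite Holdings Ltd.
Aggregating (R3): 2.1924% + 2.835% = 5.0274%.

5.0274%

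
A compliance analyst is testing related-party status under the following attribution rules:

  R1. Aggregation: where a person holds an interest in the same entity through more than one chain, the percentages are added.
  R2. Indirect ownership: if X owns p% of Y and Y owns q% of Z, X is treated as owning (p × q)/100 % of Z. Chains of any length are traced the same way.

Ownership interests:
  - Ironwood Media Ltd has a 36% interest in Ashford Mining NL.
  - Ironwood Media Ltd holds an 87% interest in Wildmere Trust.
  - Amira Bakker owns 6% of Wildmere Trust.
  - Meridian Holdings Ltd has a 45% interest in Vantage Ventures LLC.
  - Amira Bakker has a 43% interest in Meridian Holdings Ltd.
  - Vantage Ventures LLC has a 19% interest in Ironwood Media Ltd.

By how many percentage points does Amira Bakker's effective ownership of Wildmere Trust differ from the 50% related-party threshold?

Chain via Meridian Holdings Ltd → Vantage Ventures LLC → Ironwood Media Ltd (R2): 43% × 45% × 19% × 87% = 3.198555% of Wildmere Trust.
Direct interest in Wildmere Trust: 6%.
Aggregating (R1): 3.198555% + 6% = 9.198555%.
9.198555% falls short of the 50% threshold by 40.801445 percentage points.

40.801445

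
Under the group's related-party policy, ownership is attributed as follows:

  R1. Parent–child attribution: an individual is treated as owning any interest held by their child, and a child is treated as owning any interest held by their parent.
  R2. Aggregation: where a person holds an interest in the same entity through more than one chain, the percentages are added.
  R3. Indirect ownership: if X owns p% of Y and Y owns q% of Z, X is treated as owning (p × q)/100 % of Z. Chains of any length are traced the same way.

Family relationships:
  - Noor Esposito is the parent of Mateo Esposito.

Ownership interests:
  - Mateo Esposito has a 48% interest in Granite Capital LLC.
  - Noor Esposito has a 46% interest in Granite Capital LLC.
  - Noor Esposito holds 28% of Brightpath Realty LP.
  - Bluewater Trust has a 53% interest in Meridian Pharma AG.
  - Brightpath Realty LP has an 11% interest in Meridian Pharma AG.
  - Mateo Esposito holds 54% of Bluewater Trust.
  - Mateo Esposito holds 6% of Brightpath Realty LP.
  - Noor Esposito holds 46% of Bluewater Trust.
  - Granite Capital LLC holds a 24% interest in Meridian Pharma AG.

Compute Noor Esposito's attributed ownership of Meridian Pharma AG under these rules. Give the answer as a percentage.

79.3%

By parent–child attribution (R1), Noor Esposito is treated as also owning Mateo Esposito's interest in Brightpath Realty LP, giving 28% + 6% = 34%.
By parent–child attribution (R1), Noor Esposito is treated as also owning Mateo Esposito's interest in Granite Capital LLC, giving 46% + 48% = 94%.
By parent–child attribution (R1), Noor Esposito is treated as also owning Mateo Esposito's interest in Bluewater Trust, giving 46% + 54% = 100%.
Chain via Brightpath Realty LP (R3): 34% × 11% = 3.74% of Meridian Pharma AG.
Chain via Granite Capital LLC (R3): 94% × 24% = 22.56% of Meridian Pharma AG.
Chain via Bluewater Trust (R3): 100% × 53% = 53% of Meridian Pharma AG.
Aggregating (R2): 3.74% + 22.56% + 53% = 79.3%.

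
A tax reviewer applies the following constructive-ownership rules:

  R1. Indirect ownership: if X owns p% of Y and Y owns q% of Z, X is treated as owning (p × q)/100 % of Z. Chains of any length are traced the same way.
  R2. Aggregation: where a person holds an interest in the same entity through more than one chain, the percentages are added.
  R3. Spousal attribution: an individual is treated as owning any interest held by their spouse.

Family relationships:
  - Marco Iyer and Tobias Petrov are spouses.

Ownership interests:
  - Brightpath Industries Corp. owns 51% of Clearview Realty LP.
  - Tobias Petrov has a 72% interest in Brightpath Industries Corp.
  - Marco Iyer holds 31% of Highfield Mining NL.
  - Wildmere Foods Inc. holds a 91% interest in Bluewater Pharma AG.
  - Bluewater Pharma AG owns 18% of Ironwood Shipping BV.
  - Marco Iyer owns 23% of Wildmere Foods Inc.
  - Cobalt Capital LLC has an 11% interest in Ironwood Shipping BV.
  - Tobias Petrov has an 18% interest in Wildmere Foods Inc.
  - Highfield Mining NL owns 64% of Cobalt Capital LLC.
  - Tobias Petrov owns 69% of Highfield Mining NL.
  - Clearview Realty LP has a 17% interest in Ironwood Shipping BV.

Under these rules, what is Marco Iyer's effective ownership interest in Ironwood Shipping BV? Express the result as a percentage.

19.9982%

By spousal attribution (R3), Marco Iyer is treated as also owning Tobias Petrov's interest in Highfield Mining NL, giving 31% + 69% = 100%.
By spousal attribution (R3), Marco Iyer is treated as also owning Tobias Petrov's interest in Wildmere Foods Inc, giving 23% + 18% = 41%.
By spousal attribution (R3), Marco Iyer is treated as owning Tobias Petrov's 72% interest in Brightpath Industries Corp.
Chain via Highfield Mining NL → Cobalt Capital LLC (R1): 100% × 64% × 11% = 7.04% of Ironwood Shipping BV.
Chain via Wildmere Foods Inc. → Bluewater Pharma AG (R1): 41% × 91% × 18% = 6.7158% of Ironwood Shipping BV.
Chain via Brightpath Industries Corp. → Clearview Realty LP (R1): 72% × 51% × 17% = 6.2424% of Ironwood Shipping BV.
Aggregating (R2): 7.04% + 6.7158% + 6.2424% = 19.9982%.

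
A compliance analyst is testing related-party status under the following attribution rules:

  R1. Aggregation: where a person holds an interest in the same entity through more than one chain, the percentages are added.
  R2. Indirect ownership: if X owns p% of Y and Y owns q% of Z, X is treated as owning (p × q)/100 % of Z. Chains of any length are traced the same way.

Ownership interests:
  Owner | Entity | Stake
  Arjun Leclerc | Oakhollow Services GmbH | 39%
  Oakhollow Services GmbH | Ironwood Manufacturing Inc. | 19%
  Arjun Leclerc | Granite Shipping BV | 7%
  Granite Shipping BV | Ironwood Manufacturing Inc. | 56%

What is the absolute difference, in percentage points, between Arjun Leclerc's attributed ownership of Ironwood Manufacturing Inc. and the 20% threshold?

8.67

Chain via Granite Shipping BV (R2): 7% × 56% = 3.92% of Ironwood Manufacturing Inc.
Chain via Oakhollow Services GmbH (R2): 39% × 19% = 7.41% of Ironwood Manufacturing Inc.
Aggregating (R1): 3.92% + 7.41% = 11.33%.
11.33% falls short of the 20% threshold by 8.67 percentage points.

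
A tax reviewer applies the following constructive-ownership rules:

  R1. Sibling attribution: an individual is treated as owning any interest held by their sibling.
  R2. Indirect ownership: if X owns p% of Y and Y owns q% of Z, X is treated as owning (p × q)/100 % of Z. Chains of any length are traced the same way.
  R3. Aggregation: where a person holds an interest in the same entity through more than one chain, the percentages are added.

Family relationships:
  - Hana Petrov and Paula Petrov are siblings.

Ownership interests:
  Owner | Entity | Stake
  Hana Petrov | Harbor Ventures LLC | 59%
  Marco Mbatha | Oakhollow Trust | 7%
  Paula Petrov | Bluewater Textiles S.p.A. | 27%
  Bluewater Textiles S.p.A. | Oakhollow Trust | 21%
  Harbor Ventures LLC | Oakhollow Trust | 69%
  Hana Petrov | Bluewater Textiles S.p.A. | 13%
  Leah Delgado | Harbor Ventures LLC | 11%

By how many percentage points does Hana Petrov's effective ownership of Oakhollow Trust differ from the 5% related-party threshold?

By sibling attribution (R1), Hana Petrov is treated as also owning Paula Petrov's interest in Bluewater Textiles S.p.A, giving 13% + 27% = 40%.
Chain via Harbor Ventures LLC (R2): 59% × 69% = 40.71% of Oakhollow Trust.
Chain via Bluewater Textiles S.p.A. (R2): 40% × 21% = 8.4% of Oakhollow Trust.
Aggregating (R3): 40.71% + 8.4% = 49.11%.
49.11% exceeds the 5% threshold by 44.11 percentage points.

44.11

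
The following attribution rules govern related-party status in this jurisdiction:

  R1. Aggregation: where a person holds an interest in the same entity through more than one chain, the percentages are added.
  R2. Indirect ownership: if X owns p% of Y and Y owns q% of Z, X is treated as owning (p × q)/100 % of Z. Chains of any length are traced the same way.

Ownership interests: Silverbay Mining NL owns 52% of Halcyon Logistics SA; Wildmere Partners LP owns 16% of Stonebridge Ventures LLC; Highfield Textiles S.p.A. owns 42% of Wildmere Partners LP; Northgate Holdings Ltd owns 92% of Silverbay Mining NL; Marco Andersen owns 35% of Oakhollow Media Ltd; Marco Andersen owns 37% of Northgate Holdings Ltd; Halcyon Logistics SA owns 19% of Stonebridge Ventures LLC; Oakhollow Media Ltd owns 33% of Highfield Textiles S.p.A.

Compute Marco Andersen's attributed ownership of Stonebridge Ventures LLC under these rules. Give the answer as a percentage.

Chain via Northgate Holdings Ltd → Silverbay Mining NL → Halcyon Logistics SA (R2): 37% × 92% × 52% × 19% = 3.363152% of Stonebridge Ventures LLC.
Chain via Oakhollow Media Ltd → Highfield Textiles S.p.A. → Wildmere Partners LP (R2): 35% × 33% × 42% × 16% = 0.77616% of Stonebridge Ventures LLC.
Aggregating (R1): 3.363152% + 0.77616% = 4.139312%.

4.139312%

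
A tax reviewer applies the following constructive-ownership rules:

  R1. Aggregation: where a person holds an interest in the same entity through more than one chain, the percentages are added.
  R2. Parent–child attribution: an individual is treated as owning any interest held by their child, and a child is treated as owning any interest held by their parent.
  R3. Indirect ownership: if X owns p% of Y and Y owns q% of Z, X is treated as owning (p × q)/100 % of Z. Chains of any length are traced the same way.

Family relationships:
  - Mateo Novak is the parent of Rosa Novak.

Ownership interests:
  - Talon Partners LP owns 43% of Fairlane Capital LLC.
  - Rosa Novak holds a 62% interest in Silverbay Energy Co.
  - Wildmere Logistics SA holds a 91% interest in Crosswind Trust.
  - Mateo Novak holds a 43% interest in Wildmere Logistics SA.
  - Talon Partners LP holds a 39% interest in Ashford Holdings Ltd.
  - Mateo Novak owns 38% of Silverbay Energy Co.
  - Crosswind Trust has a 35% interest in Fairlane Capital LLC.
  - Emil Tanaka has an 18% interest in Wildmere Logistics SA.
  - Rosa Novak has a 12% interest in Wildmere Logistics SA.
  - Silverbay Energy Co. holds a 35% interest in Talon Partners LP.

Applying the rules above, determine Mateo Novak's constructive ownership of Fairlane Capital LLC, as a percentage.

By parent–child attribution (R2), Mateo Novak is treated as also owning Rosa Novak's interest in Wildmere Logistics SA, giving 43% + 12% = 55%.
By parent–child attribution (R2), Mateo Novak is treated as also owning Rosa Novak's interest in Silverbay Energy Co, giving 38% + 62% = 100%.
Chain via Wildmere Logistics SA → Crosswind Trust (R3): 55% × 91% × 35% = 17.5175% of Fairlane Capital LLC.
Chain via Silverbay Energy Co. → Talon Partners LP (R3): 100% × 35% × 43% = 15.05% of Fairlane Capital LLC.
Aggregating (R1): 17.5175% + 15.05% = 32.5675%.

32.5675%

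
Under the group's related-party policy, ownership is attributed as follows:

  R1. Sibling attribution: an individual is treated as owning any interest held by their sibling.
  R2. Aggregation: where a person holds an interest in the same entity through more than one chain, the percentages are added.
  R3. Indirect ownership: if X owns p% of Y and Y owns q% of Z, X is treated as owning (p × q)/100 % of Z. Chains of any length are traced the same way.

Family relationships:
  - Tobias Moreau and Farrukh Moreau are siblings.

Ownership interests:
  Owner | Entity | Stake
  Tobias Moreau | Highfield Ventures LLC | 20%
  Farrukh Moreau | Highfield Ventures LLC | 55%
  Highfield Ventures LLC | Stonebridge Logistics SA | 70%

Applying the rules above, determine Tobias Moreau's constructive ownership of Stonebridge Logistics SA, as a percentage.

52.5%

By sibling attribution (R1), Tobias Moreau is treated as also owning Farrukh Moreau's interest in Highfield Ventures LLC, giving 20% + 55% = 75%.
Chain via Highfield Ventures LLC (R3): 75% × 70% = 52.5% of Stonebridge Logistics SA.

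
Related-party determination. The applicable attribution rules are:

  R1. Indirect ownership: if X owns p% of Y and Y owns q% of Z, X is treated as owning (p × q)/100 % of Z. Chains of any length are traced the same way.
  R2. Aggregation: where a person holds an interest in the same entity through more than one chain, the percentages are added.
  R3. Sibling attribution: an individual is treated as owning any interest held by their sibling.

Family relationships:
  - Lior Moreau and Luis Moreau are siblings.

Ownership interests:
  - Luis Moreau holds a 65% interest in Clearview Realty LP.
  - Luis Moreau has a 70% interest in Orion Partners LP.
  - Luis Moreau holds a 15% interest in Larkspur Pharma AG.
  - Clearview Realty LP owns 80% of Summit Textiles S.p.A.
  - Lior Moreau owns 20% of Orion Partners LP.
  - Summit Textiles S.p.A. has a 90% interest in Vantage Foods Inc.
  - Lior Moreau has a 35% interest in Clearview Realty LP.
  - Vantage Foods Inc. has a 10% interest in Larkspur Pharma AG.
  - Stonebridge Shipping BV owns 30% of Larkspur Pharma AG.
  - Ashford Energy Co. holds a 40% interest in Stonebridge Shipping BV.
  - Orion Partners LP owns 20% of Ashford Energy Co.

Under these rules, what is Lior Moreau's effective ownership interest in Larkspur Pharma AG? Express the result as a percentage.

24.36%

By sibling attribution (R3), Lior Moreau is treated as also owning Luis Moreau's interest in Clearview Realty LP, giving 35% + 65% = 100%.
By sibling attribution (R3), Lior Moreau is treated as also owning Luis Moreau's interest in Orion Partners LP, giving 20% + 70% = 90%.
By sibling attribution (R3), Lior Moreau is treated as owning Luis Moreau's 15% interest in Larkspur Pharma AG.
Chain via Clearview Realty LP → Summit Textiles S.p.A. → Vantage Foods Inc. (R1): 100% × 80% × 90% × 10% = 7.2% of Larkspur Pharma AG.
Chain via Orion Partners LP → Ashford Energy Co. → Stonebridge Shipping BV (R1): 90% × 20% × 40% × 30% = 2.16% of Larkspur Pharma AG.
Direct interest in Larkspur Pharma AG: 15%.
Aggregating (R2): 7.2% + 2.16% + 15% = 24.36%.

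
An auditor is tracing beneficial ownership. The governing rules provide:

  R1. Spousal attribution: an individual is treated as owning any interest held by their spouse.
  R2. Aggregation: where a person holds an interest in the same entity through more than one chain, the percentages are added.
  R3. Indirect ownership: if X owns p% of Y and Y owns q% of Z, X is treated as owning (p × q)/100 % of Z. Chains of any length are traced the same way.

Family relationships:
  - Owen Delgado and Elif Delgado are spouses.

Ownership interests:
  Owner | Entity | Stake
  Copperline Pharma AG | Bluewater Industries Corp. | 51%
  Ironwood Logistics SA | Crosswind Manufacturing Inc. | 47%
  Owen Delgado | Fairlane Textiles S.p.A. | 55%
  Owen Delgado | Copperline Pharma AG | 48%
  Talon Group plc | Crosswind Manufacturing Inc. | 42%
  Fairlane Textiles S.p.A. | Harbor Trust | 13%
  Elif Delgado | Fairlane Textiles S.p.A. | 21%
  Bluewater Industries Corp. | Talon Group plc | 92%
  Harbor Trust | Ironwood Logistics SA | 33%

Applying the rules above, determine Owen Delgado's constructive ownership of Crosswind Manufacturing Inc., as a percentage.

10.99146%

By spousal attribution (R1), Owen Delgado is treated as also owning Elif Delgado's interest in Fairlane Textiles S.p.A, giving 55% + 21% = 76%.
Chain via Copperline Pharma AG → Bluewater Industries Corp. → Talon Group plc (R3): 48% × 51% × 92% × 42% = 9.459072% of Crosswind Manufacturing Inc.
Chain via Fairlane Textiles S.p.A. → Harbor Trust → Ironwood Logistics SA (R3): 76% × 13% × 33% × 47% = 1.532388% of Crosswind Manufacturing Inc.
Aggregating (R2): 9.459072% + 1.532388% = 10.99146%.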